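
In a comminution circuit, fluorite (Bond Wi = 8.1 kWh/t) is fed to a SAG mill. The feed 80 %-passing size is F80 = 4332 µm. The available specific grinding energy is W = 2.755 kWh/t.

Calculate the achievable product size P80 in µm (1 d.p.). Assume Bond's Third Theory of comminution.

Bond:  W = 10 Wi (1/√P − 1/√F)
⇒ 1/√P80 = W/(10 Wi) + 1/√F80
  = 2.7550/(10·8.1) + 1/√4332 = 0.034012 + 0.015193 = 0.049206
P80 = (1/0.049206)² = 20.3228² = 413.02 µm

P80 = 413.0 µm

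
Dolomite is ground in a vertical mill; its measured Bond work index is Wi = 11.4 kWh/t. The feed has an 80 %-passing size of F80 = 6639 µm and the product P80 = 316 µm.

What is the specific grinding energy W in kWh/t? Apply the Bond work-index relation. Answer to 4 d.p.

W = 5.0139 kWh/t

Bond:  W = 10 Wi (1/√P − 1/√F)
1/√316 = 0.056254;  1/√6639 = 0.012273
W = 10·11.4·(0.056254 − 0.012273) = 5.0139 kWh/t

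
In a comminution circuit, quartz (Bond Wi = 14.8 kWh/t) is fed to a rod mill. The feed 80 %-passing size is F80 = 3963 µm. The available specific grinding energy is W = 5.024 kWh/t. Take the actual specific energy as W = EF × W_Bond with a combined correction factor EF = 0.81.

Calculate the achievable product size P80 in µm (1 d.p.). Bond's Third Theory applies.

P80 = 299.4 µm

W = 10·Wi·[P80^(−½) − F80^(−½)]
W_Bond = W / EF = 5.024 / 0.81 = 6.2025 kWh/t
1/√P80 = 1/√F80 + W_Bond/(10·Wi)
  = 6.2025/(10·14.8) + 1/√3963 = 0.041909 + 0.015885 = 0.057794
P80 = (1/0.057794)² = 17.3030² = 299.39 µm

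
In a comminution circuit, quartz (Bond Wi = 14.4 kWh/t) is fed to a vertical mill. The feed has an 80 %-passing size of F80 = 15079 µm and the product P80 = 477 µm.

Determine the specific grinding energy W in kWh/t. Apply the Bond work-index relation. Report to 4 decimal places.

Bond: W = 10·Wi·(1/√P80 − 1/√F80)
1/√477 = 0.045787;  1/√15079 = 0.008144
W = 10·14.4·(0.045787 − 0.008144) = 5.4206 kWh/t

W = 5.4206 kWh/t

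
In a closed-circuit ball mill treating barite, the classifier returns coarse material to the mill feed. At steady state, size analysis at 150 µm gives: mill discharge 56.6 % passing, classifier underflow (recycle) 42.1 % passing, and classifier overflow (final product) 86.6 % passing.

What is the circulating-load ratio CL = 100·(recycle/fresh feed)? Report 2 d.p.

Mass balance on the −150 µm fraction:
r = (o − d)/(d − u)
r = (86.6 − 56.6)/(56.6 − 42.1) = 30.0/14.5 = 2.0690
CL = 100·r = 206.90 %

CL = 206.90 %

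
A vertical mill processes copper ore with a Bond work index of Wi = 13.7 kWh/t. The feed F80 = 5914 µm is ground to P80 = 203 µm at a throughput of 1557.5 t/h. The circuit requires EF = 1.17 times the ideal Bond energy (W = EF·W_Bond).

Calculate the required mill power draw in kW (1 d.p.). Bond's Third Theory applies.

W_Bond = 10·Wi·(1/√P₈₀ − 1/√F₈₀)
W = 10·13.7·(1/√203 − 1/√5914) = 10·13.7·(0.057183) = 7.8340 kWh/t
Corrected W = EF·W_Bond = 1.17·7.8340 = 9.1658 kWh/t
P_mill = W·ṁ = 9.1658·1557.5 = 14275.8 kW

P = 14275.8 kW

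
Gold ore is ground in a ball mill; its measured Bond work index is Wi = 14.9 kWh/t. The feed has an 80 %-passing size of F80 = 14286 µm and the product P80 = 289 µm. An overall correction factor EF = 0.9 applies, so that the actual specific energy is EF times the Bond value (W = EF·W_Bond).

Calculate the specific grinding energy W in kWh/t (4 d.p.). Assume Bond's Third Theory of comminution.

W = 6.7663 kWh/t

W = 10 Wi (1/√P80 − 1/√F80)  [Bond]
1/√289 = 0.058824;  1/√14286 = 0.008367
W = 10·14.9·(0.058824 − 0.008367) = 7.5181 kWh/t
W_actual = 0.9 × 7.5181 = 6.7663 kWh/t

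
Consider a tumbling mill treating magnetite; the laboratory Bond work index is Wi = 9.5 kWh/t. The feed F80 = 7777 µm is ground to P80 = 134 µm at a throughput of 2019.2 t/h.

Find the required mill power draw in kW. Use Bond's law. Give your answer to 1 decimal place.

P = 14395.9 kW

W = 10·Wi·[P80^(−½) − F80^(−½)]
W = 10·9.5·(1/√134 − 1/√7777) = 10·9.5·(0.075047) = 7.1295 kWh/t
P = W·T = 7.1295·2019.2 = 14395.9 kW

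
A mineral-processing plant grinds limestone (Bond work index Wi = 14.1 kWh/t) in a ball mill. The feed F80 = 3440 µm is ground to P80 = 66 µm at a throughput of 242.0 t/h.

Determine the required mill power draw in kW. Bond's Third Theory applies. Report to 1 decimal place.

Bond: W = 10·Wi·(1/√P80 − 1/√F80)
W = 10·14.1·(1/√66 − 1/√3440) = 10·14.1·(0.106042) = 14.9519 kWh/t
P_mill = W·ṁ = 14.9519·242.0 = 3618.4 kW

P = 3618.4 kW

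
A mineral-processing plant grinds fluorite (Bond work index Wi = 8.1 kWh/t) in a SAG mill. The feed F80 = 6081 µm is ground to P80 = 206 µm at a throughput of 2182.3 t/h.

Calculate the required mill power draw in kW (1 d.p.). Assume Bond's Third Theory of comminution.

Bond: W = 10·Wi·(1/√P80 − 1/√F80)
W = 10·8.1·(1/√206 − 1/√6081) = 10·8.1·(0.056850) = 4.6048 kWh/t
P_mill = W·ṁ = 4.6048·2182.3 = 10049.1 kW

P = 10049.1 kW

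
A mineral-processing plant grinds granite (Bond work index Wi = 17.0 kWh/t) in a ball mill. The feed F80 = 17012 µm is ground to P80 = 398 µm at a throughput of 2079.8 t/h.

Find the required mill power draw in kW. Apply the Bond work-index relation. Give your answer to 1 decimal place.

P = 15011.9 kW

Bond:  W = 10 Wi (1/√P − 1/√F)
W = 10·17.0·(1/√398 − 1/√17012) = 10·17.0·(0.042459) = 7.2179 kWh/t
Mill draw = 7.2179 × 2079.8 = 15011.9 kW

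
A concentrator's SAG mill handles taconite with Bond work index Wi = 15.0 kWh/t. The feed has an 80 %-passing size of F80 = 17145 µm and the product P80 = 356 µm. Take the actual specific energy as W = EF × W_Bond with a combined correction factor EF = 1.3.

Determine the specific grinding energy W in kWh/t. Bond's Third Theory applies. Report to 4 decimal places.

Bond:  W = 10 Wi (1/√P − 1/√F)
1/√356 = 0.053000;  1/√17145 = 0.007637
W = 10·15.0·(0.053000 − 0.007637) = 6.8044 kWh/t
Apply correction: 6.8044 × 1.3 = 8.8457 kWh/t

W = 8.8457 kWh/t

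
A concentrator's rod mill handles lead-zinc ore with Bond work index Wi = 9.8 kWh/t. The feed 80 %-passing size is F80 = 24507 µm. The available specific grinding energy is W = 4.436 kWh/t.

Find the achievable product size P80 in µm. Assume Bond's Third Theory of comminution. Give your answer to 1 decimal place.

P80 = 374.8 µm

Bond:  W = 10 Wi (1/√P − 1/√F)
P80^-0.5 = F80^-0.5 + W/(10 Wi)
  = 4.4360/(10·9.8) + 1/√24507 = 0.045265 + 0.006388 = 0.051653
P80 = (1/0.051653)² = 19.3599² = 374.81 µm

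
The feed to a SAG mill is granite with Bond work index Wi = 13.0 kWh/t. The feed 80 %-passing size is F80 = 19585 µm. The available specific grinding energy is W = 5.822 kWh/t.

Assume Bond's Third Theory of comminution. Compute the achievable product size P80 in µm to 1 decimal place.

W = 10 Wi (P80^-0.5 − F80^-0.5)
P80^(−½) = W/(10 Wi) + F80^(−½)
  = 5.8220/(10·13.0) + 1/√19585 = 0.044785 + 0.007146 = 0.051930
P80 = (1/0.051930)² = 19.2566² = 370.82 µm

P80 = 370.8 µm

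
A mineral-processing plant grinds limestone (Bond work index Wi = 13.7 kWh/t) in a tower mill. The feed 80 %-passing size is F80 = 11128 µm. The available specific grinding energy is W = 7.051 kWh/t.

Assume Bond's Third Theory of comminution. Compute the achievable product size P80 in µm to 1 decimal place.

P80 = 269.2 µm

W = 10 Wi / √P80 − 10 Wi / √F80
P80^(−½) = W/(10 Wi) + F80^(−½)
  = 7.0510/(10·13.7) + 1/√11128 = 0.051467 + 0.009480 = 0.060947
P80 = (1/0.060947)² = 16.4078² = 269.21 µm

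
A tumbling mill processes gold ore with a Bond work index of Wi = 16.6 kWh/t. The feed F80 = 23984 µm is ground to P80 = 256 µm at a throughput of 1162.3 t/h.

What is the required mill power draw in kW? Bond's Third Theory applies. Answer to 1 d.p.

W = 10 Wi / √P80 − 10 Wi / √F80
W = 10·16.6·(1/√256 − 1/√23984) = 10·16.6·(0.056043) = 9.3031 kWh/t
P = W·T = 9.3031·1162.3 = 10813.0 kW

P = 10813.0 kW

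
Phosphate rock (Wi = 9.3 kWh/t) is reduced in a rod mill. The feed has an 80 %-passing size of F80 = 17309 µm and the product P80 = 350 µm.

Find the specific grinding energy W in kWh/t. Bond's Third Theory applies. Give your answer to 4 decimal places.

W = 4.2642 kWh/t

Bond:  W = 10 Wi (1/√P − 1/√F)
1/√350 = 0.053452;  1/√17309 = 0.007601
W = 10·9.3·(0.053452 − 0.007601) = 4.2642 kWh/t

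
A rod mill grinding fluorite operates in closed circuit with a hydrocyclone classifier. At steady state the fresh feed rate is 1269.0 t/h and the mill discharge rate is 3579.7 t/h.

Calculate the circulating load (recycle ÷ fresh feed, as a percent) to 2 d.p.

CL = 182.09 %

Mill node: discharge = fresh + recycle.
R = M − F = 3579.7 − 1269.0 = 2310.7 t/h
CL = 100·R/F = 100·2310.7/1269.0 = 182.09 %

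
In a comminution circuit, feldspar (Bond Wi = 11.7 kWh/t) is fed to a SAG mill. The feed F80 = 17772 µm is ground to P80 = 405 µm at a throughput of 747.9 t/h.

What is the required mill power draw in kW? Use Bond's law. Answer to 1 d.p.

P = 3691.7 kW

W = 10·Wi·(P80^(-½) − F80^(-½))
W = 10·11.7·(1/√405 − 1/√17772) = 10·11.7·(0.042189) = 4.9361 kWh/t
P_mill = W·ṁ = 4.9361·747.9 = 3691.7 kW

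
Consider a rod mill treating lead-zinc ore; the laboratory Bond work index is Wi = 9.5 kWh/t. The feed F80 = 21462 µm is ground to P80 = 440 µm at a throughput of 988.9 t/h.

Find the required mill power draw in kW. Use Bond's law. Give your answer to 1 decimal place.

W = 10 Wi (P80^-0.5 − F80^-0.5)
W = 10·9.5·(1/√440 − 1/√21462) = 10·9.5·(0.040847) = 3.8805 kWh/t
P_mill = W·ṁ = 3.8805·988.9 = 3837.4 kW

P = 3837.4 kW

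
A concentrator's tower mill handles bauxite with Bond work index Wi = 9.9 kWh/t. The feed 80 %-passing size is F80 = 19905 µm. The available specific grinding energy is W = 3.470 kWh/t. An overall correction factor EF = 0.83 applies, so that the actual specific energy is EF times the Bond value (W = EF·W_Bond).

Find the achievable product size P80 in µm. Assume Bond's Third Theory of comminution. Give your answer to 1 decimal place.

W_Bond = 10·Wi·(1/√P₈₀ − 1/√F₈₀)
W_Bond = W / EF = 3.470 / 0.83 = 4.1807 kWh/t
⇒ 1/√P80 = W_Bond/(10 Wi) + 1/√F80
  = 4.1807/(10·9.9) + 1/√19905 = 0.042230 + 0.007088 = 0.049317
P80 = (1/0.049317)² = 20.2768² = 411.15 µm

P80 = 411.1 µm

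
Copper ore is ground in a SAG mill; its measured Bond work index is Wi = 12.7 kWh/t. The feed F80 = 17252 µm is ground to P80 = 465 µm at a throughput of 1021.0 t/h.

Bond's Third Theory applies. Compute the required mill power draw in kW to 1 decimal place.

P = 5026.0 kW

W = 10·Wi·[P80^(−½) − F80^(−½)]
W = 10·12.7·(1/√465 − 1/√17252) = 10·12.7·(0.038760) = 4.9226 kWh/t
P = W·T = 4.9226·1021.0 = 5026.0 kW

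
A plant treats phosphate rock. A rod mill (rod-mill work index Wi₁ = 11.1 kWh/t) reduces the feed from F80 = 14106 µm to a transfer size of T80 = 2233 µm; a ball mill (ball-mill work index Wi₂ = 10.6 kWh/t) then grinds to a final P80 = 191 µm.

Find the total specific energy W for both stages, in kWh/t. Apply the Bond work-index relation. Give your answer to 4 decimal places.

W = 6.8411 kWh/t

W = 10·Wi·(P80^(-½) − F80^(-½))
Stage 1 (14106→2233 µm, Wi₁=11.1): W₁ = 10·11.1·(0.021162 − 0.008420) = 1.4144 kWh/t
Stage 2 (2233→191 µm, Wi₂=10.6): W₂ = 10·10.6·(0.072357 − 0.021162) = 5.4267 kWh/t
W = W₁ + W₂ = 1.4144 + 5.4267 = 6.8411 kWh/t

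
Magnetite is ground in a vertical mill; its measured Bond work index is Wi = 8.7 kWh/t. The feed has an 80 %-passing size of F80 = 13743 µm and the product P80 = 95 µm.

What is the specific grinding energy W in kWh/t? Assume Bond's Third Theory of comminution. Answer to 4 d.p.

W = 8.1839 kWh/t

W = 10·Wi·[P80^(−½) − F80^(−½)]
1/√95 = 0.102598;  1/√13743 = 0.008530
W = 10·8.7·(0.102598 − 0.008530) = 8.1839 kWh/t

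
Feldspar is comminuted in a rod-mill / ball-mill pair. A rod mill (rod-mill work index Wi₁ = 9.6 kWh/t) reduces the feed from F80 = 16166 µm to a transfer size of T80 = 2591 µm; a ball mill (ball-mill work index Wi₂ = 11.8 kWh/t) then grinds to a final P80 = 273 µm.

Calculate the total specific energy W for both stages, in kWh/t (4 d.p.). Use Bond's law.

W = 5.9544 kWh/t

Bond:  W = 10 Wi (1/√P − 1/√F)
Stage 1 (16166→2591 µm, Wi₁=9.6): W₁ = 10·9.6·(0.019646 − 0.007865) = 1.1309 kWh/t
Stage 2 (2591→273 µm, Wi₂=11.8): W₂ = 10·11.8·(0.060523 − 0.019646) = 4.8235 kWh/t
W = W₁ + W₂ = 1.1309 + 4.8235 = 5.9544 kWh/t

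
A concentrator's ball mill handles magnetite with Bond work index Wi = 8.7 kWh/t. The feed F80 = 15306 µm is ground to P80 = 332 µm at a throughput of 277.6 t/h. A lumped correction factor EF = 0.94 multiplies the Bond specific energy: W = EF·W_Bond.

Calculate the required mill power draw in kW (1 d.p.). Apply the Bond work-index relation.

P = 1062.4 kW

W = 10 Wi / √P80 − 10 Wi / √F80
W = 10·8.7·(1/√332 − 1/√15306) = 10·8.7·(0.046799) = 4.0715 kWh/t
Corrected W = EF·W_Bond = 0.94·4.0715 = 3.8272 kWh/t
Mill draw = 3.8272 × 277.6 = 1062.4 kW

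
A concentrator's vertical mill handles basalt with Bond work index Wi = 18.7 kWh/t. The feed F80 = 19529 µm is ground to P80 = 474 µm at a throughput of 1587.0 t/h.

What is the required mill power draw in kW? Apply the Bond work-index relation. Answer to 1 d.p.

P = 11507.4 kW

W = 10·Wi·(P80^(-½) − F80^(-½))
W = 10·18.7·(1/√474 − 1/√19529) = 10·18.7·(0.038776) = 7.2511 kWh/t
Power = W × throughput = 7.2511 kWh/t × 1587.0 t/h = 11507.4 kW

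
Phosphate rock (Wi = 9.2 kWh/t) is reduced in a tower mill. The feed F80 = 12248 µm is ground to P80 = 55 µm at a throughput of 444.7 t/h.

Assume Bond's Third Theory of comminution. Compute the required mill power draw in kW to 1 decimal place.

P = 5146.9 kW

W = 10 Wi (1/√P80 − 1/√F80)  [Bond]
W = 10·9.2·(1/√55 − 1/√12248) = 10·9.2·(0.125804) = 11.5740 kWh/t
P_mill = W·ṁ = 11.5740·444.7 = 5146.9 kW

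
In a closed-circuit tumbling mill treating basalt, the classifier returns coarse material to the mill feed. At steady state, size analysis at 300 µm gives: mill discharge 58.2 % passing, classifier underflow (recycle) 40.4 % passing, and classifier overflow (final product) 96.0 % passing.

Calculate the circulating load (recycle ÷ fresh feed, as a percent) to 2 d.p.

Two-product formula at 300 µm:
(1+r)·d = r·u + o ⇒ r = (o−d)/(d−u)
r = (96.0 − 58.2)/(58.2 − 40.4) = 37.8/17.8 = 2.1236
CL = 100·r = 212.36 %

CL = 212.36 %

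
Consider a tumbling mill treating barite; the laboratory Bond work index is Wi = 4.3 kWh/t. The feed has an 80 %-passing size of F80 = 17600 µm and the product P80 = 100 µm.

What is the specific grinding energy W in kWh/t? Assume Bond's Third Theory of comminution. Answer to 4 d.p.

Bond: W = 10·Wi·(1/√P80 − 1/√F80)
1/√100 = 0.100000;  1/√17600 = 0.007538
W = 10·4.3·(0.100000 − 0.007538) = 3.9759 kWh/t

W = 3.9759 kWh/t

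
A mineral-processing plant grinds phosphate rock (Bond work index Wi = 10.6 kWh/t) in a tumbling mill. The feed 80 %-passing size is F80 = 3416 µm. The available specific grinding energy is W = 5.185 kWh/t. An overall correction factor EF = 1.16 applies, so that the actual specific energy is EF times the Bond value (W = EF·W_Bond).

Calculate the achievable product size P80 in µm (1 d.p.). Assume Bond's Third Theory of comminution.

W = 10 Wi / √P80 − 10 Wi / √F80
W_Bond = W / EF = 5.185 / 1.16 = 4.4698 kWh/t
⇒ 1/√P80 = W_Bond/(10·Wi) + 1/√F80
  = 4.4698/(10·10.6) + 1/√3416 = 0.042168 + 0.017110 = 0.059278
P80 = (1/0.059278)² = 16.8697² = 284.59 µm

P80 = 284.6 µm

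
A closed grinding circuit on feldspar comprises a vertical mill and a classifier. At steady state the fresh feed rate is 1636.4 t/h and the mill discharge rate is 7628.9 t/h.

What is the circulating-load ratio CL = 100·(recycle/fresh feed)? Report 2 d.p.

CL = 366.20 %

Mill node: discharge = fresh + recycle.
R = M − F = 7628.9 − 1636.4 = 5992.5 t/h
CL = 100·R/F = 100·5992.5/1636.4 = 366.20 %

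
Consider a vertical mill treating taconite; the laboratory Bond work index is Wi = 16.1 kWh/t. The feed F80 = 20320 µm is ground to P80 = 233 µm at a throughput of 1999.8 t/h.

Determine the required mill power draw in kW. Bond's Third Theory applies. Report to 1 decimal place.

P = 18834.2 kW

W = 10·Wi·[P80^(−½) − F80^(−½)]
W = 10·16.1·(1/√233 − 1/√20320) = 10·16.1·(0.058497) = 9.4180 kWh/t
Power = W × throughput = 9.4180 kWh/t × 1999.8 t/h = 18834.2 kW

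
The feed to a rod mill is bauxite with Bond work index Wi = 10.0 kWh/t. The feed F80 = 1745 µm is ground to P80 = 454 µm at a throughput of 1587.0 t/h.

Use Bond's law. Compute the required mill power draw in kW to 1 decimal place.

W = 10 Wi (P80^-0.5 − F80^-0.5)
W = 10·10.0·(1/√454 − 1/√1745) = 10·10.0·(0.022994) = 2.2994 kWh/t
P = W·T = 2.2994·1587.0 = 3649.1 kW

P = 3649.1 kW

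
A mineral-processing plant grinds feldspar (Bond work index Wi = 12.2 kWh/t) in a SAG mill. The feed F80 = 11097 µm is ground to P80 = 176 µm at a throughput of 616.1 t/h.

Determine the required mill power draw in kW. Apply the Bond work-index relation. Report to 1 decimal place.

P = 4952.2 kW

W_Bond = 10·Wi·(1/√P₈₀ − 1/√F₈₀)
W = 10·12.2·(1/√176 − 1/√11097) = 10·12.2·(0.065885) = 8.0380 kWh/t
Mill draw = 8.0380 × 616.1 = 4952.2 kW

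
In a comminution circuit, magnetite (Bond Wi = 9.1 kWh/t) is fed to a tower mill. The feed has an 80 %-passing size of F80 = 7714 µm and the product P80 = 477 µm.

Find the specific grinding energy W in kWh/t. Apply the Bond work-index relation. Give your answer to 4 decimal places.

W = 10 Wi (P80^-0.5 − F80^-0.5)
1/√477 = 0.045787;  1/√7714 = 0.011386
W = 10·9.1·(0.045787 − 0.011386) = 3.1305 kWh/t

W = 3.1305 kWh/t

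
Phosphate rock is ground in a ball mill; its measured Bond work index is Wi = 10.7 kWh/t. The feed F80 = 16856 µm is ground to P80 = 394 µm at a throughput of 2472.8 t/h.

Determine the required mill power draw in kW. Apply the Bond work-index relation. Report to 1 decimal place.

P = 11291.9 kW

Bond: W = 10·Wi·(1/√P80 − 1/√F80)
W = 10·10.7·(1/√394 − 1/√16856) = 10·10.7·(0.042677) = 4.5664 kWh/t
Mill draw = 4.5664 × 2472.8 = 11291.9 kW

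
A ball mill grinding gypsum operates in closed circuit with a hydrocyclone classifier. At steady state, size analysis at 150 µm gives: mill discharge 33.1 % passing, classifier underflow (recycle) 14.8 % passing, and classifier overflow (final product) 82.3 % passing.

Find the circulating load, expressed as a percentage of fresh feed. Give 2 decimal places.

CL = 268.85 %

Two-product formula at 150 µm:
r = (o − d)/(d − u)
r = (82.3 − 33.1)/(33.1 − 14.8) = 49.2/18.3 = 2.6885
CL = 100·r = 268.85 %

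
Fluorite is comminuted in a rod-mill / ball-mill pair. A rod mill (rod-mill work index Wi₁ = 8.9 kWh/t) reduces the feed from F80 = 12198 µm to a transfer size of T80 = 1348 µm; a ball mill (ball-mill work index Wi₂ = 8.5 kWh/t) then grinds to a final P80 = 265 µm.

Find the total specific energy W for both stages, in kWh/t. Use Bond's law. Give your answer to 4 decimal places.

W = 10 Wi (1/√P80 − 1/√F80)  [Bond]
Stage 1 (12198→1348 µm, Wi₁=8.9): W₁ = 10·8.9·(0.027237 − 0.009054) = 1.6182 kWh/t
Stage 2 (1348→265 µm, Wi₂=8.5): W₂ = 10·8.5·(0.061430 − 0.027237) = 2.9064 kWh/t
W = W₁ + W₂ = 1.6182 + 2.9064 = 4.5246 kWh/t

W = 4.5246 kWh/t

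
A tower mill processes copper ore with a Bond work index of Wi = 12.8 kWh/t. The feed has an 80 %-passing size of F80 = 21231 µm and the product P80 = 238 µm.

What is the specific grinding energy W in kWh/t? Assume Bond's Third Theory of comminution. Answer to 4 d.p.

W = 7.4185 kWh/t

W_Bond = 10·Wi·(1/√P₈₀ − 1/√F₈₀)
1/√238 = 0.064820;  1/√21231 = 0.006863
W = 10·12.8·(0.064820 − 0.006863) = 7.4185 kWh/t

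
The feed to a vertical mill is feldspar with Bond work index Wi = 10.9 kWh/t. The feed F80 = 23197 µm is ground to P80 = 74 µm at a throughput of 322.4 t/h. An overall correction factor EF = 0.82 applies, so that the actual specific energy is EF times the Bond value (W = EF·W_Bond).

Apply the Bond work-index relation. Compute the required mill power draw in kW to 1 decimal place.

W = 10 Wi / √P80 − 10 Wi / √F80
W = 10·10.9·(1/√74 − 1/√23197) = 10·10.9·(0.109682) = 11.9553 kWh/t
W_actual = 0.82 × 11.9553 = 9.8034 kWh/t
P = W·T = 9.8034·322.4 = 3160.6 kW

P = 3160.6 kW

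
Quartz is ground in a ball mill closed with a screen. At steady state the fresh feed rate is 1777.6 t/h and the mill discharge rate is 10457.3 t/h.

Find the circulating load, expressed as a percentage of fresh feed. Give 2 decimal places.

CL = 488.28 %

Discharge = new feed + return, hence
R = M − F = 10457.3 − 1777.6 = 8679.7 t/h
CL = 100·R/F = 100·8679.7/1777.6 = 488.28 %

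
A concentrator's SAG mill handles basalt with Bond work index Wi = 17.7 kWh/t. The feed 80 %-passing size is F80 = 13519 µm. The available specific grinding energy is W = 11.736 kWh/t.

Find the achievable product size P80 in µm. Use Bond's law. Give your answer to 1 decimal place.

P80 = 178.2 µm

W = 10·Wi·[P80^(−½) − F80^(−½)]
P80^-0.5 = F80^-0.5 + W/(10 Wi)
  = 11.7360/(10·17.7) + 1/√13519 = 0.066305 + 0.008601 = 0.074906
P80 = (1/0.074906)² = 13.3501² = 178.23 µm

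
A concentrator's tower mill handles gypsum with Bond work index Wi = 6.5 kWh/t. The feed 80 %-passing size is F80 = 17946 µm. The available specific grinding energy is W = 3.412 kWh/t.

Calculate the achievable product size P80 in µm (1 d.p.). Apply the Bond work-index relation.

P80 = 278.2 µm

W = 10·Wi·(P80^(-½) − F80^(-½))
P80^(−½) = W/(10 Wi) + F80^(−½)
  = 3.4120/(10·6.5) + 1/√17946 = 0.052492 + 0.007465 = 0.059957
P80 = (1/0.059957)² = 16.6786² = 278.18 µm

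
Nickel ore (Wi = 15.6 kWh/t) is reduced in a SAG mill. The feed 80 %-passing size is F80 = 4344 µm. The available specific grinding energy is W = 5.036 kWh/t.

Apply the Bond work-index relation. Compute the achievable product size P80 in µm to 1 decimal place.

P80 = 444.1 µm

W = 10 Wi / √P80 − 10 Wi / √F80
⇒ 1/√P80 = W/(10·Wi) + 1/√F80
  = 5.0360/(10·15.6) + 1/√4344 = 0.032282 + 0.015172 = 0.047454
P80 = (1/0.047454)² = 21.0728² = 444.06 µm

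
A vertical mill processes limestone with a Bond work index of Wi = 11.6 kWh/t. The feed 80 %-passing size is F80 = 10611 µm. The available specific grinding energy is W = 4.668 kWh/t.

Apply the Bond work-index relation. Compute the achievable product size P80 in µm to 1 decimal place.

P80 = 400.8 µm

W = 10·Wi·[P80^(−½) − F80^(−½)]
P80^(−½) = W/(10 Wi) + F80^(−½)
  = 4.6680/(10·11.6) + 1/√10611 = 0.040241 + 0.009708 = 0.049949
P80 = (1/0.049949)² = 20.0203² = 400.81 µm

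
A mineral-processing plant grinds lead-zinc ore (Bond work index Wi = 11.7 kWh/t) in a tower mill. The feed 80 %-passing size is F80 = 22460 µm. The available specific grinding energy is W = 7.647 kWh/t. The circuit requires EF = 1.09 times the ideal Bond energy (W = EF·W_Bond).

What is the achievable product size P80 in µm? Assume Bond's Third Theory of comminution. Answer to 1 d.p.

P80 = 225.2 µm

W = 10 Wi / √P80 − 10 Wi / √F80
W_Bond = W / EF = 7.647 / 1.09 = 7.0156 kWh/t
1/√P80 = 1/√F80 + W_Bond/(10·Wi)
  = 7.0156/(10·11.7) + 1/√22460 = 0.059962 + 0.006673 = 0.066635
P80 = (1/0.066635)² = 15.0071² = 225.21 µm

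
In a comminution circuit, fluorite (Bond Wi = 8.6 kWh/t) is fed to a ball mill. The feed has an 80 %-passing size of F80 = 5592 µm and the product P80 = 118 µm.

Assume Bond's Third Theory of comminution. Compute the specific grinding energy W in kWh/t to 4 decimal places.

W_Bond = 10·Wi·(1/√P₈₀ − 1/√F₈₀)
1/√118 = 0.092057;  1/√5592 = 0.013373
W = 10·8.6·(0.092057 − 0.013373) = 6.7669 kWh/t

W = 6.7669 kWh/t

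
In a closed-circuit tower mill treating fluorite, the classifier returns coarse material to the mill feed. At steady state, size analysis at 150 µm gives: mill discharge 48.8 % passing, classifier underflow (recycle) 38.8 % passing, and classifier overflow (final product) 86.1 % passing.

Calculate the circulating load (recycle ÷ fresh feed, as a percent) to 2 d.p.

Classifier node, passing 150 µm:
(1+r)d = ru + o → r = (o−d)/(d−u)
r = (86.1 − 48.8)/(48.8 − 38.8) = 37.3/10.0 = 3.7300
CL = 100·r = 373.00 %

CL = 373.00 %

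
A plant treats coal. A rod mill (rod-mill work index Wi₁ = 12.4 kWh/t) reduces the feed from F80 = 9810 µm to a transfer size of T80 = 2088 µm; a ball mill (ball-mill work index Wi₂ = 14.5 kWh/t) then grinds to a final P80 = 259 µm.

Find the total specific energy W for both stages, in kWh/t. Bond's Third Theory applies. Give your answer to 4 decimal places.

W = 10 Wi (P80^-0.5 − F80^-0.5)
Stage 1 (9810→2088 µm, Wi₁=12.4): W₁ = 10·12.4·(0.021884 − 0.010096) = 1.4617 kWh/t
Stage 2 (2088→259 µm, Wi₂=14.5): W₂ = 10·14.5·(0.062137 − 0.021884) = 5.8366 kWh/t
W = W₁ + W₂ = 1.4617 + 5.8366 = 7.2983 kWh/t

W = 7.2983 kWh/t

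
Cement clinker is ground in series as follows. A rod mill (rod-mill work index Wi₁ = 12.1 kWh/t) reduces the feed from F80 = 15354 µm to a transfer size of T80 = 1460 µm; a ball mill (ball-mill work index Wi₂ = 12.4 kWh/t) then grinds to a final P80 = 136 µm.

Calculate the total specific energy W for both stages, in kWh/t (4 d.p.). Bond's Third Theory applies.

Bond:  W = 10 Wi (1/√P − 1/√F)
Stage 1 (15354→1460 µm, Wi₁=12.1): W₁ = 10·12.1·(0.026171 − 0.008070) = 2.1902 kWh/t
Stage 2 (1460→136 µm, Wi₂=12.4): W₂ = 10·12.4·(0.085749 − 0.026171) = 7.3877 kWh/t
W = W₁ + W₂ = 2.1902 + 7.3877 = 9.5779 kWh/t

W = 9.5779 kWh/t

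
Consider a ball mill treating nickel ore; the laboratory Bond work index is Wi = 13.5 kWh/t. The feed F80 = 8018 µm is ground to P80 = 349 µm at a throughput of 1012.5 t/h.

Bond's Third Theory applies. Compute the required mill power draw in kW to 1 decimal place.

W_Bond = 10·Wi·(1/√P₈₀ − 1/√F₈₀)
W = 10·13.5·(1/√349 − 1/√8018) = 10·13.5·(0.042361) = 5.7187 kWh/t
Power = W × throughput = 5.7187 kWh/t × 1012.5 t/h = 5790.2 kW

P = 5790.2 kW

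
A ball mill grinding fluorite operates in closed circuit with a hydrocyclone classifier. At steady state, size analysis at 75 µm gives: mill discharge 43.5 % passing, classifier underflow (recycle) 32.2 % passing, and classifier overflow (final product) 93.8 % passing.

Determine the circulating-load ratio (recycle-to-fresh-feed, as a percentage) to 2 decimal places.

CL = 445.13 %

Balance %-passing 75 µm (r = R/F):
d + r·d = r·u + o → r(d−u) = o−d
r = (93.8 − 43.5)/(43.5 − 32.2) = 50.3/11.3 = 4.4513
CL = 100·r = 445.13 %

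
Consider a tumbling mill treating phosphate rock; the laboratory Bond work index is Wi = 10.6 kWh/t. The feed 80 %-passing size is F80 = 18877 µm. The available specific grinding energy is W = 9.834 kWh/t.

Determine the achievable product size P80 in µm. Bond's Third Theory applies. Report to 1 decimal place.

Bond:  W = 10 Wi (1/√P − 1/√F)
P80^-0.5 = F80^-0.5 + W/(10 Wi)
  = 9.8340/(10·10.6) + 1/√18877 = 0.092774 + 0.007278 = 0.100052
P80 = (1/0.100052)² = 9.9948² = 99.90 µm

P80 = 99.9 µm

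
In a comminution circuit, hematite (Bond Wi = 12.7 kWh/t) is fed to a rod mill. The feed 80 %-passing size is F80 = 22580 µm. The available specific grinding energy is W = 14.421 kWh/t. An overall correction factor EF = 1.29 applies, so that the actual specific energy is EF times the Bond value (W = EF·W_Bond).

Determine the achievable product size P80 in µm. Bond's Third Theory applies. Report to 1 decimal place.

W = 10·Wi·[P80^(−½) − F80^(−½)]
W_Bond = W / EF = 14.421 / 1.29 = 11.1791 kWh/t
1/√P80 = 1/√F80 + W_Bond/(10·Wi)
  = 11.1791/(10·12.7) + 1/√22580 = 0.088024 + 0.006655 = 0.094679
P80 = (1/0.094679)² = 10.5620² = 111.56 µm

P80 = 111.6 µm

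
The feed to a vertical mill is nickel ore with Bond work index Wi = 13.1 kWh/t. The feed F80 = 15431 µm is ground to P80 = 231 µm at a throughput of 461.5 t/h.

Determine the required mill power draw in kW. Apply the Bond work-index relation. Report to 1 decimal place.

W = 10 Wi / √P80 − 10 Wi / √F80
W = 10·13.1·(1/√231 − 1/√15431) = 10·13.1·(0.057745) = 7.5646 kWh/t
P = W·T = 7.5646·461.5 = 3491.1 kW

P = 3491.1 kW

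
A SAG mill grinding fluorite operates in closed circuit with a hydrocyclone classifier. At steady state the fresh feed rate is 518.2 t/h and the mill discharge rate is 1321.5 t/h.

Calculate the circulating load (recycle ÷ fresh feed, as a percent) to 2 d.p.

CL = 155.02 %

Discharge = new feed + return, hence
R = M − F = 1321.5 − 518.2 = 803.3 t/h
CL = 100·R/F = 100·803.3/518.2 = 155.02 %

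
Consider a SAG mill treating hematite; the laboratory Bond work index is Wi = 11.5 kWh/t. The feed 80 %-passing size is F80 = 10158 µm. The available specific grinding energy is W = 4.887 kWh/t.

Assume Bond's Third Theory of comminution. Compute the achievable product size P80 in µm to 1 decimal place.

W = 10 Wi (1/√P80 − 1/√F80)  [Bond]
P80^(−½) = W/(10 Wi) + F80^(−½)
  = 4.8870/(10·11.5) + 1/√10158 = 0.042496 + 0.009922 = 0.052418
P80 = (1/0.052418)² = 19.0776² = 363.95 µm

P80 = 364.0 µm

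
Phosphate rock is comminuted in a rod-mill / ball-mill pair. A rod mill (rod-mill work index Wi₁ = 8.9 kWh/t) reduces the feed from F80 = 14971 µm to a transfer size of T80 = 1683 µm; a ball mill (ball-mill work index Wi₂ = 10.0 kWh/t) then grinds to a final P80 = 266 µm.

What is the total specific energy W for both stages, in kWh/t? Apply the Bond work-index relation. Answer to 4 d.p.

Bond: W = 10·Wi·(1/√P80 − 1/√F80)
Stage 1 (14971→1683 µm, Wi₁=8.9): W₁ = 10·8.9·(0.024376 − 0.008173) = 1.4421 kWh/t
Stage 2 (1683→266 µm, Wi₂=10.0): W₂ = 10·10.0·(0.061314 − 0.024376) = 3.6938 kWh/t
W = W₁ + W₂ = 1.4421 + 3.6938 = 5.1359 kWh/t

W = 5.1359 kWh/t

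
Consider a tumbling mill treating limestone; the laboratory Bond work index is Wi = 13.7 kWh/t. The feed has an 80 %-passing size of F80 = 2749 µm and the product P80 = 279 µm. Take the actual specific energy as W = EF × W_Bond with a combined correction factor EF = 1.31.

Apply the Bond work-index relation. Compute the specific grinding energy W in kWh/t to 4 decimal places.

W = 7.3216 kWh/t

Bond:  W = 10 Wi (1/√P − 1/√F)
1/√279 = 0.059868;  1/√2749 = 0.019073
W = 10·13.7·(0.059868 − 0.019073) = 5.5890 kWh/t
Apply correction: 5.5890 × 1.31 = 7.3216 kWh/t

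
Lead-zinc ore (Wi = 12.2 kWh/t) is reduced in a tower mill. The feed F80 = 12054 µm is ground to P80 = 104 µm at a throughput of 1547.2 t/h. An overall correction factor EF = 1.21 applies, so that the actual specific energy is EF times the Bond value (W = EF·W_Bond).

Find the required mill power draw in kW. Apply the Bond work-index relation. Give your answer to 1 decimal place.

P = 20315.9 kW

W_Bond = 10·Wi·(1/√P₈₀ − 1/√F₈₀)
W = 10·12.2·(1/√104 − 1/√12054) = 10·12.2·(0.088950) = 10.8519 kWh/t
With EF = 1.21: W = 10.8519·1.21 = 13.1308 kWh/t
P_mill = W·ṁ = 13.1308·1547.2 = 20315.9 kW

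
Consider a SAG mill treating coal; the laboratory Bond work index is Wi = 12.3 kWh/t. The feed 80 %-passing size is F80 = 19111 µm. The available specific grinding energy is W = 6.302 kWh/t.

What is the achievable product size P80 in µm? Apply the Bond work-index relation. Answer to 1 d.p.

W = 10 Wi / √P80 − 10 Wi / √F80
1/√P80 = 1/√F80 + W/(10·Wi)
  = 6.3020/(10·12.3) + 1/√19111 = 0.051236 + 0.007234 = 0.058469
P80 = (1/0.058469)² = 17.1030² = 292.51 µm

P80 = 292.5 µm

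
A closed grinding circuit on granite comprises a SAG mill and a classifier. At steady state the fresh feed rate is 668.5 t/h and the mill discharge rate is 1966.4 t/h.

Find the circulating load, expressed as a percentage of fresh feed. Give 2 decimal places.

CL = 194.15 %

M = F + R at steady state, so:
R = M − F = 1966.4 − 668.5 = 1297.9 t/h
CL = 100·R/F = 100·1297.9/668.5 = 194.15 %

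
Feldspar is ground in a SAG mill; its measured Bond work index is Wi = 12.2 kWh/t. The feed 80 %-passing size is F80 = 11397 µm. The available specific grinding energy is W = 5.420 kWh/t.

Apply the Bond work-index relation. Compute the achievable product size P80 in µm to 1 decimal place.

Bond:  W = 10 Wi (1/√P − 1/√F)
⇒ 1/√P80 = W/(10·Wi) + 1/√F80
  = 5.4200/(10·12.2) + 1/√11397 = 0.044426 + 0.009367 = 0.053793
P80 = (1/0.053793)² = 18.5897² = 345.58 µm

P80 = 345.6 µm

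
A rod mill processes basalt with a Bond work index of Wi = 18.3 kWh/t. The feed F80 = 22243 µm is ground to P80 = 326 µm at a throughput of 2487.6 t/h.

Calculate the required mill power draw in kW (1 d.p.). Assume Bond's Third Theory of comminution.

P = 22160.5 kW

W_Bond = 10·Wi·(1/√P₈₀ − 1/√F₈₀)
W = 10·18.3·(1/√326 − 1/√22243) = 10·18.3·(0.048680) = 8.9084 kWh/t
P_mill = W·ṁ = 8.9084·2487.6 = 22160.5 kW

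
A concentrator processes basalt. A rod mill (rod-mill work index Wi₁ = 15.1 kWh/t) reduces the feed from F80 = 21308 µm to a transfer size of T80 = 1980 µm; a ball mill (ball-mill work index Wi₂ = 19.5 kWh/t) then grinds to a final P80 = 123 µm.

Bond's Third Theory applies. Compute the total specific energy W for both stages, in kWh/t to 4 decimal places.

W = 10·Wi·(P80^(-½) − F80^(-½))
Stage 1 (21308→1980 µm, Wi₁=15.1): W₁ = 10·15.1·(0.022473 − 0.006851) = 2.3590 kWh/t
Stage 2 (1980→123 µm, Wi₂=19.5): W₂ = 10·19.5·(0.090167 − 0.022473) = 13.2003 kWh/t
W = W₁ + W₂ = 2.3590 + 13.2003 = 15.5593 kWh/t

W = 15.5593 kWh/t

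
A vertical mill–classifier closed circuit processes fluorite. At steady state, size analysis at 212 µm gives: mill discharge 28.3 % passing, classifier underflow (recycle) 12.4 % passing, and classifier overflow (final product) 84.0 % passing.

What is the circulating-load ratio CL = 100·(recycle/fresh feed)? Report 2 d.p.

CL = 350.31 %

Mass balance on the −212 µm fraction:
r = (o − d)/(d − u)
r = (84.0 − 28.3)/(28.3 − 12.4) = 55.7/15.9 = 3.5031
CL = 100·r = 350.31 %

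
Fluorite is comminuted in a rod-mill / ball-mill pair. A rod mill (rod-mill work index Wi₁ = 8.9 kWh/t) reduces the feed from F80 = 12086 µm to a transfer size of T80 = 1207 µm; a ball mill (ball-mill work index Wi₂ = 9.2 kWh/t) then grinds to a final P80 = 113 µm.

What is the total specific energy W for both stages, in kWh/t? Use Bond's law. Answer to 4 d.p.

W_Bond = 10·Wi·(1/√P₈₀ − 1/√F₈₀)
Stage 1 (12086→1207 µm, Wi₁=8.9): W₁ = 10·8.9·(0.028784 − 0.009096) = 1.7522 kWh/t
Stage 2 (1207→113 µm, Wi₂=9.2): W₂ = 10·9.2·(0.094072 − 0.028784) = 6.0065 kWh/t
W = W₁ + W₂ = 1.7522 + 6.0065 = 7.7587 kWh/t

W = 7.7587 kWh/t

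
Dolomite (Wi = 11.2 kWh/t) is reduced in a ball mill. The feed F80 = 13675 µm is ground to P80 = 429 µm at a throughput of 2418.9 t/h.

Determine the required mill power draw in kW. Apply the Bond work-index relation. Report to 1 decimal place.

P = 10763.3 kW

W = 10 Wi (1/√P80 − 1/√F80)  [Bond]
W = 10·11.2·(1/√429 − 1/√13675) = 10·11.2·(0.039729) = 4.4497 kWh/t
Mill draw = 4.4497 × 2418.9 = 10763.3 kW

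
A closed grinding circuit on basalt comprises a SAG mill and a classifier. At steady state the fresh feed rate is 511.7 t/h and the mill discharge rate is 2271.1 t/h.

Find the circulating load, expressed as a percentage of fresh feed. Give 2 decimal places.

Discharge = new feed + return, hence
R = M − F = 2271.1 − 511.7 = 1759.4 t/h
CL = 100·R/F = 100·1759.4/511.7 = 343.83 %

CL = 343.83 %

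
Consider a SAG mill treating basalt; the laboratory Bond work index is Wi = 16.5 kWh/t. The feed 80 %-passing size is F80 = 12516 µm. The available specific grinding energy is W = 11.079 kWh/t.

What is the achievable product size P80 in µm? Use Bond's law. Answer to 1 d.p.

P80 = 172.7 µm

W = 10·Wi·(P80^(-½) − F80^(-½))
P80^-0.5 = F80^-0.5 + W/(10 Wi)
  = 11.0790/(10·16.5) + 1/√12516 = 0.067145 + 0.008939 = 0.076084
P80 = (1/0.076084)² = 13.1434² = 172.75 µm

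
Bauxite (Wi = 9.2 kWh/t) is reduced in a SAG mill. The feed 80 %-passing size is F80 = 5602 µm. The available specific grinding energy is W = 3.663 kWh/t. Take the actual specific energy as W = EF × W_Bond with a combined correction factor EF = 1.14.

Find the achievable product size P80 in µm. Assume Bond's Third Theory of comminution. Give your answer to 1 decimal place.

Bond: W = 10·Wi·(1/√P80 − 1/√F80)
W_Bond = W / EF = 3.663 / 1.14 = 3.2132 kWh/t
⇒ 1/√P80 = W_Bond/(10·Wi) + 1/√F80
  = 3.2132/(10·9.2) + 1/√5602 = 0.034926 + 0.013361 = 0.048286
P80 = (1/0.048286)² = 20.7098² = 428.90 µm

P80 = 428.9 µm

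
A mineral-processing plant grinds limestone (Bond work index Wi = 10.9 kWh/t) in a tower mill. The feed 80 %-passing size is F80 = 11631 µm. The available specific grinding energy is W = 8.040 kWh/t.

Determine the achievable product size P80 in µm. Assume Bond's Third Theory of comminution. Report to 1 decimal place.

P80 = 145.0 µm

W = 10 Wi (P80^-0.5 − F80^-0.5)
P80^-0.5 = F80^-0.5 + W/(10 Wi)
  = 8.0400/(10·10.9) + 1/√11631 = 0.073761 + 0.009272 = 0.083034
P80 = (1/0.083034)² = 12.0433² = 145.04 µm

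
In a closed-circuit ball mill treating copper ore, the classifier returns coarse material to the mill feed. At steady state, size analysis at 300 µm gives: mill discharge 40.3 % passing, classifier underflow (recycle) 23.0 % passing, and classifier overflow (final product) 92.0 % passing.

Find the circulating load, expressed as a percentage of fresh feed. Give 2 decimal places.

Let r = R/F. Size balance at 300 µm:
d + r·d = r·u + o → r(d−u) = o−d
r = (92.0 − 40.3)/(40.3 − 23.0) = 51.7/17.3 = 2.9884
CL = 100·r = 298.84 %

CL = 298.84 %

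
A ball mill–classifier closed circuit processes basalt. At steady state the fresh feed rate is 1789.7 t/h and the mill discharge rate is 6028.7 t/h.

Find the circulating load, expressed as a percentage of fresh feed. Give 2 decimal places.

M = F + R at steady state, so:
R = M − F = 6028.7 − 1789.7 = 4239.0 t/h
CL = 100·R/F = 100·4239.0/1789.7 = 236.86 %

CL = 236.86 %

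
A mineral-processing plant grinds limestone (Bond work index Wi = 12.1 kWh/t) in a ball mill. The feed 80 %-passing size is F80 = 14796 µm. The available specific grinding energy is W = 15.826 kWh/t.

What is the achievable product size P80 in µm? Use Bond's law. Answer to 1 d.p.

P80 = 51.7 µm

W = 10·Wi·(P80^(-½) − F80^(-½))
P80^(−½) = W/(10 Wi) + F80^(−½)
  = 15.8260/(10·12.1) + 1/√14796 = 0.130793 + 0.008221 = 0.139014
P80 = (1/0.139014)² = 7.1935² = 51.75 µm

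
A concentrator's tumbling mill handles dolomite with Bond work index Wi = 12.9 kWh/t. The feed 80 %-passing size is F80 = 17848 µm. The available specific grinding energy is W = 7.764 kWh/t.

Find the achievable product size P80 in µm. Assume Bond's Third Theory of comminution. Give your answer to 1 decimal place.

P80 = 218.4 µm

W = 10·Wi·(P80^(-½) − F80^(-½))
P80^(−½) = W/(10 Wi) + F80^(−½)
  = 7.7640/(10·12.9) + 1/√17848 = 0.060186 + 0.007485 = 0.067671
P80 = (1/0.067671)² = 14.7773² = 218.37 µm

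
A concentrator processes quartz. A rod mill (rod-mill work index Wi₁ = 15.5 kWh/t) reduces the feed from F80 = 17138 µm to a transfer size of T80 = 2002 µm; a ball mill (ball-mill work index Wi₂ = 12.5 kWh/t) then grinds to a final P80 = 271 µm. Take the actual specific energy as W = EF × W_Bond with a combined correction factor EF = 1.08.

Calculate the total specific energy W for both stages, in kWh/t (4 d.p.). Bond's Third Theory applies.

W = 10·Wi·(P80^(-½) − F80^(-½))
Stage 1 (17138→2002 µm, Wi₁=15.5): W₁ = 10·15.5·(0.022350 − 0.007639) = 2.2802 kWh/t
Stage 2 (2002→271 µm, Wi₂=12.5): W₂ = 10·12.5·(0.060746 − 0.022350) = 4.7995 kWh/t
W = W₁ + W₂ = 2.2802 + 4.7995 = 7.0797 kWh/t
W_actual = 1.08 × 7.0797 = 7.6461 kWh/t

W = 7.6461 kWh/t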